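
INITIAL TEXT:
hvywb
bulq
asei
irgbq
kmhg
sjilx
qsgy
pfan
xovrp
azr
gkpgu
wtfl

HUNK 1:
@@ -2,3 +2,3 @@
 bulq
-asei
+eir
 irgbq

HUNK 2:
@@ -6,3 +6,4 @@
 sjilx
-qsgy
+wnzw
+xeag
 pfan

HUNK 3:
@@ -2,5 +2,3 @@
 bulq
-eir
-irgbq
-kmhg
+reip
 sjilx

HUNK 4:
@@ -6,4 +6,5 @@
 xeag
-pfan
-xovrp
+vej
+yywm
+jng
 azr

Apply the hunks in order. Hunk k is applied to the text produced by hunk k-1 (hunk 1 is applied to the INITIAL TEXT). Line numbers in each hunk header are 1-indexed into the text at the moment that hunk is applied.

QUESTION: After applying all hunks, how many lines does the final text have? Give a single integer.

Answer: 12

Derivation:
Hunk 1: at line 2 remove [asei] add [eir] -> 12 lines: hvywb bulq eir irgbq kmhg sjilx qsgy pfan xovrp azr gkpgu wtfl
Hunk 2: at line 6 remove [qsgy] add [wnzw,xeag] -> 13 lines: hvywb bulq eir irgbq kmhg sjilx wnzw xeag pfan xovrp azr gkpgu wtfl
Hunk 3: at line 2 remove [eir,irgbq,kmhg] add [reip] -> 11 lines: hvywb bulq reip sjilx wnzw xeag pfan xovrp azr gkpgu wtfl
Hunk 4: at line 6 remove [pfan,xovrp] add [vej,yywm,jng] -> 12 lines: hvywb bulq reip sjilx wnzw xeag vej yywm jng azr gkpgu wtfl
Final line count: 12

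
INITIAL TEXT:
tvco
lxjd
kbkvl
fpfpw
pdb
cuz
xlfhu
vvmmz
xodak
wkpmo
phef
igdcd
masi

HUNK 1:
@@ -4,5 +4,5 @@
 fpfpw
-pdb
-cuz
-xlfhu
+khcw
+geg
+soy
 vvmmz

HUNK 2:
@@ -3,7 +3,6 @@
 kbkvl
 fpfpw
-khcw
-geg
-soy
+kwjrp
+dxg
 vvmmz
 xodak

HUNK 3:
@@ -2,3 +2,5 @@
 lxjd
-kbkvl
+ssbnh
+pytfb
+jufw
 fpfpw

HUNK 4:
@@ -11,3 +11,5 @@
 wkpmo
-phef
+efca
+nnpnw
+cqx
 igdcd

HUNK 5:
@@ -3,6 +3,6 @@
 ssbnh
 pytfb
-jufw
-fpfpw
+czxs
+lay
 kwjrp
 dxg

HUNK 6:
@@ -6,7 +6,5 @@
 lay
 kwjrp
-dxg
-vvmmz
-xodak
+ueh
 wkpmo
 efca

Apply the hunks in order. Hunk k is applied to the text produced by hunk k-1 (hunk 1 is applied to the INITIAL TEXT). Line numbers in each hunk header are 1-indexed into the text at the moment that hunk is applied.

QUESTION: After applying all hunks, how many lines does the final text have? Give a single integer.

Answer: 14

Derivation:
Hunk 1: at line 4 remove [pdb,cuz,xlfhu] add [khcw,geg,soy] -> 13 lines: tvco lxjd kbkvl fpfpw khcw geg soy vvmmz xodak wkpmo phef igdcd masi
Hunk 2: at line 3 remove [khcw,geg,soy] add [kwjrp,dxg] -> 12 lines: tvco lxjd kbkvl fpfpw kwjrp dxg vvmmz xodak wkpmo phef igdcd masi
Hunk 3: at line 2 remove [kbkvl] add [ssbnh,pytfb,jufw] -> 14 lines: tvco lxjd ssbnh pytfb jufw fpfpw kwjrp dxg vvmmz xodak wkpmo phef igdcd masi
Hunk 4: at line 11 remove [phef] add [efca,nnpnw,cqx] -> 16 lines: tvco lxjd ssbnh pytfb jufw fpfpw kwjrp dxg vvmmz xodak wkpmo efca nnpnw cqx igdcd masi
Hunk 5: at line 3 remove [jufw,fpfpw] add [czxs,lay] -> 16 lines: tvco lxjd ssbnh pytfb czxs lay kwjrp dxg vvmmz xodak wkpmo efca nnpnw cqx igdcd masi
Hunk 6: at line 6 remove [dxg,vvmmz,xodak] add [ueh] -> 14 lines: tvco lxjd ssbnh pytfb czxs lay kwjrp ueh wkpmo efca nnpnw cqx igdcd masi
Final line count: 14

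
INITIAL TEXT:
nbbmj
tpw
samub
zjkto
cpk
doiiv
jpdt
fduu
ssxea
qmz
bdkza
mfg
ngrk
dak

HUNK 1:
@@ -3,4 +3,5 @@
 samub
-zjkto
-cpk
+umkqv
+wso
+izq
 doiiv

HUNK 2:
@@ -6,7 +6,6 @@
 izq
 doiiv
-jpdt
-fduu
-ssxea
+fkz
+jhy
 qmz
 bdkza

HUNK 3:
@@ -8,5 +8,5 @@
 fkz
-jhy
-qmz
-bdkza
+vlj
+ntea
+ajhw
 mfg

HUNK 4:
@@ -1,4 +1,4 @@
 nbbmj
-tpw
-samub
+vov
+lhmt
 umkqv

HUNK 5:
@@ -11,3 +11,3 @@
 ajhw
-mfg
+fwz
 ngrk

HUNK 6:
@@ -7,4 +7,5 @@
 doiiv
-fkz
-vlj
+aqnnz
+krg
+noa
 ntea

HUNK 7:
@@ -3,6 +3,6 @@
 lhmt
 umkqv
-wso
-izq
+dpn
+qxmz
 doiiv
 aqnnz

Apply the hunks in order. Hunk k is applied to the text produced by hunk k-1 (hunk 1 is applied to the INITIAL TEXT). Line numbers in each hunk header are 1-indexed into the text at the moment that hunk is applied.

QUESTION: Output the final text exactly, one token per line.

Hunk 1: at line 3 remove [zjkto,cpk] add [umkqv,wso,izq] -> 15 lines: nbbmj tpw samub umkqv wso izq doiiv jpdt fduu ssxea qmz bdkza mfg ngrk dak
Hunk 2: at line 6 remove [jpdt,fduu,ssxea] add [fkz,jhy] -> 14 lines: nbbmj tpw samub umkqv wso izq doiiv fkz jhy qmz bdkza mfg ngrk dak
Hunk 3: at line 8 remove [jhy,qmz,bdkza] add [vlj,ntea,ajhw] -> 14 lines: nbbmj tpw samub umkqv wso izq doiiv fkz vlj ntea ajhw mfg ngrk dak
Hunk 4: at line 1 remove [tpw,samub] add [vov,lhmt] -> 14 lines: nbbmj vov lhmt umkqv wso izq doiiv fkz vlj ntea ajhw mfg ngrk dak
Hunk 5: at line 11 remove [mfg] add [fwz] -> 14 lines: nbbmj vov lhmt umkqv wso izq doiiv fkz vlj ntea ajhw fwz ngrk dak
Hunk 6: at line 7 remove [fkz,vlj] add [aqnnz,krg,noa] -> 15 lines: nbbmj vov lhmt umkqv wso izq doiiv aqnnz krg noa ntea ajhw fwz ngrk dak
Hunk 7: at line 3 remove [wso,izq] add [dpn,qxmz] -> 15 lines: nbbmj vov lhmt umkqv dpn qxmz doiiv aqnnz krg noa ntea ajhw fwz ngrk dak

Answer: nbbmj
vov
lhmt
umkqv
dpn
qxmz
doiiv
aqnnz
krg
noa
ntea
ajhw
fwz
ngrk
dak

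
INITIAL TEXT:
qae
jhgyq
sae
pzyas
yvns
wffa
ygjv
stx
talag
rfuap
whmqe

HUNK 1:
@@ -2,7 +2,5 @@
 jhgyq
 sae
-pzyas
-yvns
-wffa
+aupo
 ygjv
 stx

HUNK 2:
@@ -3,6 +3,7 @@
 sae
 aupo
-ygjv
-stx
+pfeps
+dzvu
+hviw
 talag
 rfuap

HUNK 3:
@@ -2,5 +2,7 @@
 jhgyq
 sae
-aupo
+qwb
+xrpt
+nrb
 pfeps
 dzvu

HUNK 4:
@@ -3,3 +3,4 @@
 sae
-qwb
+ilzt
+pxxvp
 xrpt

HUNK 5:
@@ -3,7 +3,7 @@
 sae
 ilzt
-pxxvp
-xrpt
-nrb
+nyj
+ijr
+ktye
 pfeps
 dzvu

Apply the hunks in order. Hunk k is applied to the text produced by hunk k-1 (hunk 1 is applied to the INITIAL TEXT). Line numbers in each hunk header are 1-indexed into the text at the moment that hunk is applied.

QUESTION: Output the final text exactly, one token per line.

Answer: qae
jhgyq
sae
ilzt
nyj
ijr
ktye
pfeps
dzvu
hviw
talag
rfuap
whmqe

Derivation:
Hunk 1: at line 2 remove [pzyas,yvns,wffa] add [aupo] -> 9 lines: qae jhgyq sae aupo ygjv stx talag rfuap whmqe
Hunk 2: at line 3 remove [ygjv,stx] add [pfeps,dzvu,hviw] -> 10 lines: qae jhgyq sae aupo pfeps dzvu hviw talag rfuap whmqe
Hunk 3: at line 2 remove [aupo] add [qwb,xrpt,nrb] -> 12 lines: qae jhgyq sae qwb xrpt nrb pfeps dzvu hviw talag rfuap whmqe
Hunk 4: at line 3 remove [qwb] add [ilzt,pxxvp] -> 13 lines: qae jhgyq sae ilzt pxxvp xrpt nrb pfeps dzvu hviw talag rfuap whmqe
Hunk 5: at line 3 remove [pxxvp,xrpt,nrb] add [nyj,ijr,ktye] -> 13 lines: qae jhgyq sae ilzt nyj ijr ktye pfeps dzvu hviw talag rfuap whmqe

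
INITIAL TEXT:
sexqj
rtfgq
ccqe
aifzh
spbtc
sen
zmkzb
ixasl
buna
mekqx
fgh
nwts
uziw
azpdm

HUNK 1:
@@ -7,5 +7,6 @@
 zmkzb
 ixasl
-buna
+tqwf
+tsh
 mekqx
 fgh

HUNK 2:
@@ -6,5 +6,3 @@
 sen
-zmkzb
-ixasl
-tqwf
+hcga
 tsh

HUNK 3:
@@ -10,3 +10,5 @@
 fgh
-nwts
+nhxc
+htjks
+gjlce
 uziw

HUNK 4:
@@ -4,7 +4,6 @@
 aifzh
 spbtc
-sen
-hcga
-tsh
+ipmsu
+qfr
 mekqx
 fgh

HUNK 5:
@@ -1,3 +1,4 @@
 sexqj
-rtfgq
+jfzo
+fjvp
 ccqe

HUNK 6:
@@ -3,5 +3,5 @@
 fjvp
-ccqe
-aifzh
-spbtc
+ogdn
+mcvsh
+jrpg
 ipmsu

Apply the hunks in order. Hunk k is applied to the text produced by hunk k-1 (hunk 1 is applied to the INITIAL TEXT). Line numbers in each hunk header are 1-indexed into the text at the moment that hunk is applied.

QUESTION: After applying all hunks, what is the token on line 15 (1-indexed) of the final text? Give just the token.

Answer: azpdm

Derivation:
Hunk 1: at line 7 remove [buna] add [tqwf,tsh] -> 15 lines: sexqj rtfgq ccqe aifzh spbtc sen zmkzb ixasl tqwf tsh mekqx fgh nwts uziw azpdm
Hunk 2: at line 6 remove [zmkzb,ixasl,tqwf] add [hcga] -> 13 lines: sexqj rtfgq ccqe aifzh spbtc sen hcga tsh mekqx fgh nwts uziw azpdm
Hunk 3: at line 10 remove [nwts] add [nhxc,htjks,gjlce] -> 15 lines: sexqj rtfgq ccqe aifzh spbtc sen hcga tsh mekqx fgh nhxc htjks gjlce uziw azpdm
Hunk 4: at line 4 remove [sen,hcga,tsh] add [ipmsu,qfr] -> 14 lines: sexqj rtfgq ccqe aifzh spbtc ipmsu qfr mekqx fgh nhxc htjks gjlce uziw azpdm
Hunk 5: at line 1 remove [rtfgq] add [jfzo,fjvp] -> 15 lines: sexqj jfzo fjvp ccqe aifzh spbtc ipmsu qfr mekqx fgh nhxc htjks gjlce uziw azpdm
Hunk 6: at line 3 remove [ccqe,aifzh,spbtc] add [ogdn,mcvsh,jrpg] -> 15 lines: sexqj jfzo fjvp ogdn mcvsh jrpg ipmsu qfr mekqx fgh nhxc htjks gjlce uziw azpdm
Final line 15: azpdm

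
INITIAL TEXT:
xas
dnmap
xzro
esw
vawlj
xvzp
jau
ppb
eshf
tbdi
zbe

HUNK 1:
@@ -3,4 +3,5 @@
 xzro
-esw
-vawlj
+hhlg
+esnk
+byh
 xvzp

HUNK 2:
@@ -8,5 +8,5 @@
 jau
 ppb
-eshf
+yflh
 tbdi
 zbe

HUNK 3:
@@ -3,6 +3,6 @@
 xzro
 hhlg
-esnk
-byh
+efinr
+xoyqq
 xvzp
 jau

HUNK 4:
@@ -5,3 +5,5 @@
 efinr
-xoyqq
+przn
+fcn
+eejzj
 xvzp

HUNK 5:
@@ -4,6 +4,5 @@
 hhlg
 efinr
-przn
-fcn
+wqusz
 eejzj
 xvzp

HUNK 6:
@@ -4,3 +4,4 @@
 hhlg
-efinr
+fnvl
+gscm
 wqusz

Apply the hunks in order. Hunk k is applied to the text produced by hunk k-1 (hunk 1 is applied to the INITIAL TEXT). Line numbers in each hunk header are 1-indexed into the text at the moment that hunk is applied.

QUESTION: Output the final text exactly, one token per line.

Answer: xas
dnmap
xzro
hhlg
fnvl
gscm
wqusz
eejzj
xvzp
jau
ppb
yflh
tbdi
zbe

Derivation:
Hunk 1: at line 3 remove [esw,vawlj] add [hhlg,esnk,byh] -> 12 lines: xas dnmap xzro hhlg esnk byh xvzp jau ppb eshf tbdi zbe
Hunk 2: at line 8 remove [eshf] add [yflh] -> 12 lines: xas dnmap xzro hhlg esnk byh xvzp jau ppb yflh tbdi zbe
Hunk 3: at line 3 remove [esnk,byh] add [efinr,xoyqq] -> 12 lines: xas dnmap xzro hhlg efinr xoyqq xvzp jau ppb yflh tbdi zbe
Hunk 4: at line 5 remove [xoyqq] add [przn,fcn,eejzj] -> 14 lines: xas dnmap xzro hhlg efinr przn fcn eejzj xvzp jau ppb yflh tbdi zbe
Hunk 5: at line 4 remove [przn,fcn] add [wqusz] -> 13 lines: xas dnmap xzro hhlg efinr wqusz eejzj xvzp jau ppb yflh tbdi zbe
Hunk 6: at line 4 remove [efinr] add [fnvl,gscm] -> 14 lines: xas dnmap xzro hhlg fnvl gscm wqusz eejzj xvzp jau ppb yflh tbdi zbe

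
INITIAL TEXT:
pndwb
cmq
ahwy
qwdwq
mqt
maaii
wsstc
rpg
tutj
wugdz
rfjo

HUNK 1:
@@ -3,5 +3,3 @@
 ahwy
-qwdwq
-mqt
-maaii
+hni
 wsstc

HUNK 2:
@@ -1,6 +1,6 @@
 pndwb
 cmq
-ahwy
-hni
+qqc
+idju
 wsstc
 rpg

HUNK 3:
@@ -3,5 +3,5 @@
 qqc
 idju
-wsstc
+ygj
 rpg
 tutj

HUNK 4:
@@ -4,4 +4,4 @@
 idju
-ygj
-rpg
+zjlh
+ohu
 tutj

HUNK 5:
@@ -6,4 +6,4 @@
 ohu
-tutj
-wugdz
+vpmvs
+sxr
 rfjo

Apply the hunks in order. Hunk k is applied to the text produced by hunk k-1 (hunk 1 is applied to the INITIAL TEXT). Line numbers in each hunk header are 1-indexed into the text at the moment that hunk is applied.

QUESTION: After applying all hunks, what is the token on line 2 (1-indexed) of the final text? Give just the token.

Hunk 1: at line 3 remove [qwdwq,mqt,maaii] add [hni] -> 9 lines: pndwb cmq ahwy hni wsstc rpg tutj wugdz rfjo
Hunk 2: at line 1 remove [ahwy,hni] add [qqc,idju] -> 9 lines: pndwb cmq qqc idju wsstc rpg tutj wugdz rfjo
Hunk 3: at line 3 remove [wsstc] add [ygj] -> 9 lines: pndwb cmq qqc idju ygj rpg tutj wugdz rfjo
Hunk 4: at line 4 remove [ygj,rpg] add [zjlh,ohu] -> 9 lines: pndwb cmq qqc idju zjlh ohu tutj wugdz rfjo
Hunk 5: at line 6 remove [tutj,wugdz] add [vpmvs,sxr] -> 9 lines: pndwb cmq qqc idju zjlh ohu vpmvs sxr rfjo
Final line 2: cmq

Answer: cmq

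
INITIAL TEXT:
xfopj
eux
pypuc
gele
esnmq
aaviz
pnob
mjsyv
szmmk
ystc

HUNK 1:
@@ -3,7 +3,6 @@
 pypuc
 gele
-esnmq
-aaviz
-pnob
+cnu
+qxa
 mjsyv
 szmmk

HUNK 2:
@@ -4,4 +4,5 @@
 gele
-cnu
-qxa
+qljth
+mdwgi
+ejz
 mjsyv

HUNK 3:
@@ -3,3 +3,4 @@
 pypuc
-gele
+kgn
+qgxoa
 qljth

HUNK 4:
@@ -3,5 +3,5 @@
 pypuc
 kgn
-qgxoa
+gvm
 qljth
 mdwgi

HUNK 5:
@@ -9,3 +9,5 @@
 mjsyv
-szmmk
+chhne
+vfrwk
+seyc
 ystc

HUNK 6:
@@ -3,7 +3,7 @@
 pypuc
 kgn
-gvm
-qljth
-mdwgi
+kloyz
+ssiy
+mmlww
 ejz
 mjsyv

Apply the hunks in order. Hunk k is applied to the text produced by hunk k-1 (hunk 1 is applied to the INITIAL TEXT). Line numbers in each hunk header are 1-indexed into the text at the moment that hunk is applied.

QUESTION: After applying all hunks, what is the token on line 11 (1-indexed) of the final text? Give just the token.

Hunk 1: at line 3 remove [esnmq,aaviz,pnob] add [cnu,qxa] -> 9 lines: xfopj eux pypuc gele cnu qxa mjsyv szmmk ystc
Hunk 2: at line 4 remove [cnu,qxa] add [qljth,mdwgi,ejz] -> 10 lines: xfopj eux pypuc gele qljth mdwgi ejz mjsyv szmmk ystc
Hunk 3: at line 3 remove [gele] add [kgn,qgxoa] -> 11 lines: xfopj eux pypuc kgn qgxoa qljth mdwgi ejz mjsyv szmmk ystc
Hunk 4: at line 3 remove [qgxoa] add [gvm] -> 11 lines: xfopj eux pypuc kgn gvm qljth mdwgi ejz mjsyv szmmk ystc
Hunk 5: at line 9 remove [szmmk] add [chhne,vfrwk,seyc] -> 13 lines: xfopj eux pypuc kgn gvm qljth mdwgi ejz mjsyv chhne vfrwk seyc ystc
Hunk 6: at line 3 remove [gvm,qljth,mdwgi] add [kloyz,ssiy,mmlww] -> 13 lines: xfopj eux pypuc kgn kloyz ssiy mmlww ejz mjsyv chhne vfrwk seyc ystc
Final line 11: vfrwk

Answer: vfrwk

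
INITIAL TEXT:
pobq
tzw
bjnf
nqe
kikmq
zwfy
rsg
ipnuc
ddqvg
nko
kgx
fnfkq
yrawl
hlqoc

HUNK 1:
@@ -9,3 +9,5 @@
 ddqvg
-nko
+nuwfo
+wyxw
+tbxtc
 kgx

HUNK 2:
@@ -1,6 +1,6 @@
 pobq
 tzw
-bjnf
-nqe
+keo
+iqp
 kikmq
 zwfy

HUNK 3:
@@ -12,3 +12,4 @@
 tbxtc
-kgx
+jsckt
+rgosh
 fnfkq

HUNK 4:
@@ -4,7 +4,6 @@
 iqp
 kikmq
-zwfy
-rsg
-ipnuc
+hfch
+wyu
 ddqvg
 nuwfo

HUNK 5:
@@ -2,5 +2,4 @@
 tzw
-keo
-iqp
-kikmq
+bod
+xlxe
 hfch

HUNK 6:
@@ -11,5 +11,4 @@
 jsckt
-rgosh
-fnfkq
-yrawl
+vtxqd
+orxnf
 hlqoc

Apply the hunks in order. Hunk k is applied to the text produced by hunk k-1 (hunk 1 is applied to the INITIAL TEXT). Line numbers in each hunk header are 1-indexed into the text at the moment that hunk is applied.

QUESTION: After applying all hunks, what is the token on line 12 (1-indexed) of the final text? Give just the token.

Hunk 1: at line 9 remove [nko] add [nuwfo,wyxw,tbxtc] -> 16 lines: pobq tzw bjnf nqe kikmq zwfy rsg ipnuc ddqvg nuwfo wyxw tbxtc kgx fnfkq yrawl hlqoc
Hunk 2: at line 1 remove [bjnf,nqe] add [keo,iqp] -> 16 lines: pobq tzw keo iqp kikmq zwfy rsg ipnuc ddqvg nuwfo wyxw tbxtc kgx fnfkq yrawl hlqoc
Hunk 3: at line 12 remove [kgx] add [jsckt,rgosh] -> 17 lines: pobq tzw keo iqp kikmq zwfy rsg ipnuc ddqvg nuwfo wyxw tbxtc jsckt rgosh fnfkq yrawl hlqoc
Hunk 4: at line 4 remove [zwfy,rsg,ipnuc] add [hfch,wyu] -> 16 lines: pobq tzw keo iqp kikmq hfch wyu ddqvg nuwfo wyxw tbxtc jsckt rgosh fnfkq yrawl hlqoc
Hunk 5: at line 2 remove [keo,iqp,kikmq] add [bod,xlxe] -> 15 lines: pobq tzw bod xlxe hfch wyu ddqvg nuwfo wyxw tbxtc jsckt rgosh fnfkq yrawl hlqoc
Hunk 6: at line 11 remove [rgosh,fnfkq,yrawl] add [vtxqd,orxnf] -> 14 lines: pobq tzw bod xlxe hfch wyu ddqvg nuwfo wyxw tbxtc jsckt vtxqd orxnf hlqoc
Final line 12: vtxqd

Answer: vtxqd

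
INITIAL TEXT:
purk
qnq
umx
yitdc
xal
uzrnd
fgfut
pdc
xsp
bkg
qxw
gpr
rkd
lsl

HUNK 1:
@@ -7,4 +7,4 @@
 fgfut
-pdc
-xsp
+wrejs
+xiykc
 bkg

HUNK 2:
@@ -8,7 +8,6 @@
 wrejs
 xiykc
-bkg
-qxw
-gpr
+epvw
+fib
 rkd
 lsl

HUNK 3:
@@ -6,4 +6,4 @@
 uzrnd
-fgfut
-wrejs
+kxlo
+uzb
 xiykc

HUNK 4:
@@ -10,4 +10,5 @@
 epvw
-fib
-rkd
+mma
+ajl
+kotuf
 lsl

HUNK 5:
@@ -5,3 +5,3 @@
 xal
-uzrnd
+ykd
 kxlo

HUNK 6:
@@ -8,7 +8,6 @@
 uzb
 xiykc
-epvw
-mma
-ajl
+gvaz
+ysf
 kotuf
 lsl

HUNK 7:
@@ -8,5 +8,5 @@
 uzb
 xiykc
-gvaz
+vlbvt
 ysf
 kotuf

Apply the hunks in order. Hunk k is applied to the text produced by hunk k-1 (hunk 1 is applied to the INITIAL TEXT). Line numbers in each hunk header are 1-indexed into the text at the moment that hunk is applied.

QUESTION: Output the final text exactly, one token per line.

Hunk 1: at line 7 remove [pdc,xsp] add [wrejs,xiykc] -> 14 lines: purk qnq umx yitdc xal uzrnd fgfut wrejs xiykc bkg qxw gpr rkd lsl
Hunk 2: at line 8 remove [bkg,qxw,gpr] add [epvw,fib] -> 13 lines: purk qnq umx yitdc xal uzrnd fgfut wrejs xiykc epvw fib rkd lsl
Hunk 3: at line 6 remove [fgfut,wrejs] add [kxlo,uzb] -> 13 lines: purk qnq umx yitdc xal uzrnd kxlo uzb xiykc epvw fib rkd lsl
Hunk 4: at line 10 remove [fib,rkd] add [mma,ajl,kotuf] -> 14 lines: purk qnq umx yitdc xal uzrnd kxlo uzb xiykc epvw mma ajl kotuf lsl
Hunk 5: at line 5 remove [uzrnd] add [ykd] -> 14 lines: purk qnq umx yitdc xal ykd kxlo uzb xiykc epvw mma ajl kotuf lsl
Hunk 6: at line 8 remove [epvw,mma,ajl] add [gvaz,ysf] -> 13 lines: purk qnq umx yitdc xal ykd kxlo uzb xiykc gvaz ysf kotuf lsl
Hunk 7: at line 8 remove [gvaz] add [vlbvt] -> 13 lines: purk qnq umx yitdc xal ykd kxlo uzb xiykc vlbvt ysf kotuf lsl

Answer: purk
qnq
umx
yitdc
xal
ykd
kxlo
uzb
xiykc
vlbvt
ysf
kotuf
lsl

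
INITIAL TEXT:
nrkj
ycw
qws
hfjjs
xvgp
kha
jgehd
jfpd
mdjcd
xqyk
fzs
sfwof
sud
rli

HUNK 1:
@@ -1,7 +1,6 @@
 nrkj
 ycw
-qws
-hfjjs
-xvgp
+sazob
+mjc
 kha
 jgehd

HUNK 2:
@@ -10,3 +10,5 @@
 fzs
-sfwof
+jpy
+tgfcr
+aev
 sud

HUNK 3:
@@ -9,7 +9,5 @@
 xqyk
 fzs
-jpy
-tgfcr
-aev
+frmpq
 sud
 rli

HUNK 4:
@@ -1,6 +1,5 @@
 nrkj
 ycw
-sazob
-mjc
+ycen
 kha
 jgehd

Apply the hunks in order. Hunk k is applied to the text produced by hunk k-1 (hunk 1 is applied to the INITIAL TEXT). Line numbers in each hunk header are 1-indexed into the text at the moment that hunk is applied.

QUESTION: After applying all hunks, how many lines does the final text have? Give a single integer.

Hunk 1: at line 1 remove [qws,hfjjs,xvgp] add [sazob,mjc] -> 13 lines: nrkj ycw sazob mjc kha jgehd jfpd mdjcd xqyk fzs sfwof sud rli
Hunk 2: at line 10 remove [sfwof] add [jpy,tgfcr,aev] -> 15 lines: nrkj ycw sazob mjc kha jgehd jfpd mdjcd xqyk fzs jpy tgfcr aev sud rli
Hunk 3: at line 9 remove [jpy,tgfcr,aev] add [frmpq] -> 13 lines: nrkj ycw sazob mjc kha jgehd jfpd mdjcd xqyk fzs frmpq sud rli
Hunk 4: at line 1 remove [sazob,mjc] add [ycen] -> 12 lines: nrkj ycw ycen kha jgehd jfpd mdjcd xqyk fzs frmpq sud rli
Final line count: 12

Answer: 12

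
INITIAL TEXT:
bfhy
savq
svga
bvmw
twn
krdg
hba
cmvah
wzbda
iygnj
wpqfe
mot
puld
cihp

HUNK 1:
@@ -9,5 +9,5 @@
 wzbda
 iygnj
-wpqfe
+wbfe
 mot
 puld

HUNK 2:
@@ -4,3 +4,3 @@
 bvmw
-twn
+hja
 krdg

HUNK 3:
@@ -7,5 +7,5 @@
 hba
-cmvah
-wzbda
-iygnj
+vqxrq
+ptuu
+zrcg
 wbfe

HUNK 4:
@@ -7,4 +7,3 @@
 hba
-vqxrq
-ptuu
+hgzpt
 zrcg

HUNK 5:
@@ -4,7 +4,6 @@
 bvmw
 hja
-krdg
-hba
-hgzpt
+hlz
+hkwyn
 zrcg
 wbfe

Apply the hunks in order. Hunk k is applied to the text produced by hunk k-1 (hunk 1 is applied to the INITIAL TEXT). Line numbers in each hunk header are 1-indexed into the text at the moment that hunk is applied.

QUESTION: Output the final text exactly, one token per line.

Answer: bfhy
savq
svga
bvmw
hja
hlz
hkwyn
zrcg
wbfe
mot
puld
cihp

Derivation:
Hunk 1: at line 9 remove [wpqfe] add [wbfe] -> 14 lines: bfhy savq svga bvmw twn krdg hba cmvah wzbda iygnj wbfe mot puld cihp
Hunk 2: at line 4 remove [twn] add [hja] -> 14 lines: bfhy savq svga bvmw hja krdg hba cmvah wzbda iygnj wbfe mot puld cihp
Hunk 3: at line 7 remove [cmvah,wzbda,iygnj] add [vqxrq,ptuu,zrcg] -> 14 lines: bfhy savq svga bvmw hja krdg hba vqxrq ptuu zrcg wbfe mot puld cihp
Hunk 4: at line 7 remove [vqxrq,ptuu] add [hgzpt] -> 13 lines: bfhy savq svga bvmw hja krdg hba hgzpt zrcg wbfe mot puld cihp
Hunk 5: at line 4 remove [krdg,hba,hgzpt] add [hlz,hkwyn] -> 12 lines: bfhy savq svga bvmw hja hlz hkwyn zrcg wbfe mot puld cihp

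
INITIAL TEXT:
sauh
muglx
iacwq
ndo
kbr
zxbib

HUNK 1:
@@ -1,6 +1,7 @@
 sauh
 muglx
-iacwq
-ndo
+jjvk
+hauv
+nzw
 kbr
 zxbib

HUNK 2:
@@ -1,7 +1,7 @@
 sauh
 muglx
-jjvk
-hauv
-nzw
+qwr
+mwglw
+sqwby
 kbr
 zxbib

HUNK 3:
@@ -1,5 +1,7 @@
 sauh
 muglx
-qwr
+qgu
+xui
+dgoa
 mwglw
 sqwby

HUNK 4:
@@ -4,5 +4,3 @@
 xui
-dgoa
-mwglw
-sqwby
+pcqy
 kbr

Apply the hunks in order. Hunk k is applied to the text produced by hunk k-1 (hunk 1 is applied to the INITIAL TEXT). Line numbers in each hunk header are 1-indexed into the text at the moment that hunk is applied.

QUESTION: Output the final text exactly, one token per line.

Hunk 1: at line 1 remove [iacwq,ndo] add [jjvk,hauv,nzw] -> 7 lines: sauh muglx jjvk hauv nzw kbr zxbib
Hunk 2: at line 1 remove [jjvk,hauv,nzw] add [qwr,mwglw,sqwby] -> 7 lines: sauh muglx qwr mwglw sqwby kbr zxbib
Hunk 3: at line 1 remove [qwr] add [qgu,xui,dgoa] -> 9 lines: sauh muglx qgu xui dgoa mwglw sqwby kbr zxbib
Hunk 4: at line 4 remove [dgoa,mwglw,sqwby] add [pcqy] -> 7 lines: sauh muglx qgu xui pcqy kbr zxbib

Answer: sauh
muglx
qgu
xui
pcqy
kbr
zxbib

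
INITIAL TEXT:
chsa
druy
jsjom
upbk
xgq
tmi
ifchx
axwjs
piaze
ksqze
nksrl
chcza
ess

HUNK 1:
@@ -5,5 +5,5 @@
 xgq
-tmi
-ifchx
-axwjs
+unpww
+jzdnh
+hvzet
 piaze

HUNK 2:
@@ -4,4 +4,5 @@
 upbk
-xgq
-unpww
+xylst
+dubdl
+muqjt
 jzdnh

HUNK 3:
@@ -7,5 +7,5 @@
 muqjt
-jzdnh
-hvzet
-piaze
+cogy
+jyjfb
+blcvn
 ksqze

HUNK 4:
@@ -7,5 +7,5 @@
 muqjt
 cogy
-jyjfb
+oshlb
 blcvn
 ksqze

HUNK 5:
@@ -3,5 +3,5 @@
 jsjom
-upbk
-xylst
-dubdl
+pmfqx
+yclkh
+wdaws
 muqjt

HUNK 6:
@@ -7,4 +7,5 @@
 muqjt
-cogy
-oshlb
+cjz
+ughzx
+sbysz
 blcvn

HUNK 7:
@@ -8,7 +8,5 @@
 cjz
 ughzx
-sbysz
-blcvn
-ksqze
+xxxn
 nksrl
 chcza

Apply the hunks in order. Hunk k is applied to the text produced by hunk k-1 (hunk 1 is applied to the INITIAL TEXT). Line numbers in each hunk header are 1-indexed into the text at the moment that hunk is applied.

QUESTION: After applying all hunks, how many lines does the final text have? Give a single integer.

Answer: 13

Derivation:
Hunk 1: at line 5 remove [tmi,ifchx,axwjs] add [unpww,jzdnh,hvzet] -> 13 lines: chsa druy jsjom upbk xgq unpww jzdnh hvzet piaze ksqze nksrl chcza ess
Hunk 2: at line 4 remove [xgq,unpww] add [xylst,dubdl,muqjt] -> 14 lines: chsa druy jsjom upbk xylst dubdl muqjt jzdnh hvzet piaze ksqze nksrl chcza ess
Hunk 3: at line 7 remove [jzdnh,hvzet,piaze] add [cogy,jyjfb,blcvn] -> 14 lines: chsa druy jsjom upbk xylst dubdl muqjt cogy jyjfb blcvn ksqze nksrl chcza ess
Hunk 4: at line 7 remove [jyjfb] add [oshlb] -> 14 lines: chsa druy jsjom upbk xylst dubdl muqjt cogy oshlb blcvn ksqze nksrl chcza ess
Hunk 5: at line 3 remove [upbk,xylst,dubdl] add [pmfqx,yclkh,wdaws] -> 14 lines: chsa druy jsjom pmfqx yclkh wdaws muqjt cogy oshlb blcvn ksqze nksrl chcza ess
Hunk 6: at line 7 remove [cogy,oshlb] add [cjz,ughzx,sbysz] -> 15 lines: chsa druy jsjom pmfqx yclkh wdaws muqjt cjz ughzx sbysz blcvn ksqze nksrl chcza ess
Hunk 7: at line 8 remove [sbysz,blcvn,ksqze] add [xxxn] -> 13 lines: chsa druy jsjom pmfqx yclkh wdaws muqjt cjz ughzx xxxn nksrl chcza ess
Final line count: 13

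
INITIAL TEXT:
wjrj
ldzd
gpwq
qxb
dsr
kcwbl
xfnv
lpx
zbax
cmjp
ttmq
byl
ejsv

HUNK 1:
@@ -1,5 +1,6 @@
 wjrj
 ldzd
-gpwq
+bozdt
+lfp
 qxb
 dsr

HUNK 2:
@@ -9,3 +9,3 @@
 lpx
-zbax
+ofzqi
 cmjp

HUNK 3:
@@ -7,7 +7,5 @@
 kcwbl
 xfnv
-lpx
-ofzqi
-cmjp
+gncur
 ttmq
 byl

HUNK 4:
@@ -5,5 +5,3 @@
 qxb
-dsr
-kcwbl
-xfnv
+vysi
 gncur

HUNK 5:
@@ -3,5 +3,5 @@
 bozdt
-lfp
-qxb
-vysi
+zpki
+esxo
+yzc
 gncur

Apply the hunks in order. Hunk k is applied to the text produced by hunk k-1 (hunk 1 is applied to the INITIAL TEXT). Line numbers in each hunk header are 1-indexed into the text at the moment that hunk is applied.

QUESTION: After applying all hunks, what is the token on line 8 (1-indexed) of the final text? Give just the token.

Hunk 1: at line 1 remove [gpwq] add [bozdt,lfp] -> 14 lines: wjrj ldzd bozdt lfp qxb dsr kcwbl xfnv lpx zbax cmjp ttmq byl ejsv
Hunk 2: at line 9 remove [zbax] add [ofzqi] -> 14 lines: wjrj ldzd bozdt lfp qxb dsr kcwbl xfnv lpx ofzqi cmjp ttmq byl ejsv
Hunk 3: at line 7 remove [lpx,ofzqi,cmjp] add [gncur] -> 12 lines: wjrj ldzd bozdt lfp qxb dsr kcwbl xfnv gncur ttmq byl ejsv
Hunk 4: at line 5 remove [dsr,kcwbl,xfnv] add [vysi] -> 10 lines: wjrj ldzd bozdt lfp qxb vysi gncur ttmq byl ejsv
Hunk 5: at line 3 remove [lfp,qxb,vysi] add [zpki,esxo,yzc] -> 10 lines: wjrj ldzd bozdt zpki esxo yzc gncur ttmq byl ejsv
Final line 8: ttmq

Answer: ttmq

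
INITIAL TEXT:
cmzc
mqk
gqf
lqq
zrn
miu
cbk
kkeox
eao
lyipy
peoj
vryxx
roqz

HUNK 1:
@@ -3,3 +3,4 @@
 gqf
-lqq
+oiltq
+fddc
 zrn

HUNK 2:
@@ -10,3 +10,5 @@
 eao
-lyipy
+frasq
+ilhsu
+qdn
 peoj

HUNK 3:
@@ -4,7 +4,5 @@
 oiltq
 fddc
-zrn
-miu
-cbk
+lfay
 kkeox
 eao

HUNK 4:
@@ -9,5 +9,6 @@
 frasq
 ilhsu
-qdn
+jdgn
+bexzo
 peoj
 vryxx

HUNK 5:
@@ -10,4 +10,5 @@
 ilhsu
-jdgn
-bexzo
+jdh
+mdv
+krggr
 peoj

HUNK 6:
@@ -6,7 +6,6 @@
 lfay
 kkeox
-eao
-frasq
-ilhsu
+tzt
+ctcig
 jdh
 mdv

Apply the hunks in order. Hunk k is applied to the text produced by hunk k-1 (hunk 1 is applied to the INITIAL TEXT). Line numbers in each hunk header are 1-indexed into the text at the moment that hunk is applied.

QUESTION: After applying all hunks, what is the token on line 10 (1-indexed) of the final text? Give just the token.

Answer: jdh

Derivation:
Hunk 1: at line 3 remove [lqq] add [oiltq,fddc] -> 14 lines: cmzc mqk gqf oiltq fddc zrn miu cbk kkeox eao lyipy peoj vryxx roqz
Hunk 2: at line 10 remove [lyipy] add [frasq,ilhsu,qdn] -> 16 lines: cmzc mqk gqf oiltq fddc zrn miu cbk kkeox eao frasq ilhsu qdn peoj vryxx roqz
Hunk 3: at line 4 remove [zrn,miu,cbk] add [lfay] -> 14 lines: cmzc mqk gqf oiltq fddc lfay kkeox eao frasq ilhsu qdn peoj vryxx roqz
Hunk 4: at line 9 remove [qdn] add [jdgn,bexzo] -> 15 lines: cmzc mqk gqf oiltq fddc lfay kkeox eao frasq ilhsu jdgn bexzo peoj vryxx roqz
Hunk 5: at line 10 remove [jdgn,bexzo] add [jdh,mdv,krggr] -> 16 lines: cmzc mqk gqf oiltq fddc lfay kkeox eao frasq ilhsu jdh mdv krggr peoj vryxx roqz
Hunk 6: at line 6 remove [eao,frasq,ilhsu] add [tzt,ctcig] -> 15 lines: cmzc mqk gqf oiltq fddc lfay kkeox tzt ctcig jdh mdv krggr peoj vryxx roqz
Final line 10: jdh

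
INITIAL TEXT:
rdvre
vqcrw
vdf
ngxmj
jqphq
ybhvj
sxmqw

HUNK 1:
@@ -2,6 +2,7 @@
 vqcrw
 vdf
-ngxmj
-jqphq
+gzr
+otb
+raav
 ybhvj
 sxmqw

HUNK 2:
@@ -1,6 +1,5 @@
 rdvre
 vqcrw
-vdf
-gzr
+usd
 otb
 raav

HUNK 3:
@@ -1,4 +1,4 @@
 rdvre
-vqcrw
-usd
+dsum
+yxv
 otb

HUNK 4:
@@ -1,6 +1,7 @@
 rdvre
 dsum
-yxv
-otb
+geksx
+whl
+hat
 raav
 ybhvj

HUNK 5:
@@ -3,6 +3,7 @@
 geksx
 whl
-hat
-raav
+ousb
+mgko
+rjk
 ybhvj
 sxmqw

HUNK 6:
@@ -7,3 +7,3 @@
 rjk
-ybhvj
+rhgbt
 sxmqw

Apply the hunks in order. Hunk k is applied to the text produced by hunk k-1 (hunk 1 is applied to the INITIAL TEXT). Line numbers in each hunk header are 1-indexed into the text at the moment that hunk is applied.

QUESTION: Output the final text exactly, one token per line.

Answer: rdvre
dsum
geksx
whl
ousb
mgko
rjk
rhgbt
sxmqw

Derivation:
Hunk 1: at line 2 remove [ngxmj,jqphq] add [gzr,otb,raav] -> 8 lines: rdvre vqcrw vdf gzr otb raav ybhvj sxmqw
Hunk 2: at line 1 remove [vdf,gzr] add [usd] -> 7 lines: rdvre vqcrw usd otb raav ybhvj sxmqw
Hunk 3: at line 1 remove [vqcrw,usd] add [dsum,yxv] -> 7 lines: rdvre dsum yxv otb raav ybhvj sxmqw
Hunk 4: at line 1 remove [yxv,otb] add [geksx,whl,hat] -> 8 lines: rdvre dsum geksx whl hat raav ybhvj sxmqw
Hunk 5: at line 3 remove [hat,raav] add [ousb,mgko,rjk] -> 9 lines: rdvre dsum geksx whl ousb mgko rjk ybhvj sxmqw
Hunk 6: at line 7 remove [ybhvj] add [rhgbt] -> 9 lines: rdvre dsum geksx whl ousb mgko rjk rhgbt sxmqw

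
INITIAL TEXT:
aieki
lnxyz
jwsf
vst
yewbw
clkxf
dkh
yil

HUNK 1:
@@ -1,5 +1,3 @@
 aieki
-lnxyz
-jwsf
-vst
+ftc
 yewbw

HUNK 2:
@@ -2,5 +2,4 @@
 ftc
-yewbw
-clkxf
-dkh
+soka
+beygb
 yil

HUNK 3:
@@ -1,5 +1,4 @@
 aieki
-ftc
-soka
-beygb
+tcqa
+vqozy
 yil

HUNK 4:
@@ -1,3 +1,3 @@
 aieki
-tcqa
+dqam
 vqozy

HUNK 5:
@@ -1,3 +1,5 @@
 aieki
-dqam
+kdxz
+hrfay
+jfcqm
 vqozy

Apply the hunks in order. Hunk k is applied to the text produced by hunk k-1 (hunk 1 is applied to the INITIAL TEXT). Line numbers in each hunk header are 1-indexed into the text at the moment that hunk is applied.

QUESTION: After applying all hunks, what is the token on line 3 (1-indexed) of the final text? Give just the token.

Answer: hrfay

Derivation:
Hunk 1: at line 1 remove [lnxyz,jwsf,vst] add [ftc] -> 6 lines: aieki ftc yewbw clkxf dkh yil
Hunk 2: at line 2 remove [yewbw,clkxf,dkh] add [soka,beygb] -> 5 lines: aieki ftc soka beygb yil
Hunk 3: at line 1 remove [ftc,soka,beygb] add [tcqa,vqozy] -> 4 lines: aieki tcqa vqozy yil
Hunk 4: at line 1 remove [tcqa] add [dqam] -> 4 lines: aieki dqam vqozy yil
Hunk 5: at line 1 remove [dqam] add [kdxz,hrfay,jfcqm] -> 6 lines: aieki kdxz hrfay jfcqm vqozy yil
Final line 3: hrfay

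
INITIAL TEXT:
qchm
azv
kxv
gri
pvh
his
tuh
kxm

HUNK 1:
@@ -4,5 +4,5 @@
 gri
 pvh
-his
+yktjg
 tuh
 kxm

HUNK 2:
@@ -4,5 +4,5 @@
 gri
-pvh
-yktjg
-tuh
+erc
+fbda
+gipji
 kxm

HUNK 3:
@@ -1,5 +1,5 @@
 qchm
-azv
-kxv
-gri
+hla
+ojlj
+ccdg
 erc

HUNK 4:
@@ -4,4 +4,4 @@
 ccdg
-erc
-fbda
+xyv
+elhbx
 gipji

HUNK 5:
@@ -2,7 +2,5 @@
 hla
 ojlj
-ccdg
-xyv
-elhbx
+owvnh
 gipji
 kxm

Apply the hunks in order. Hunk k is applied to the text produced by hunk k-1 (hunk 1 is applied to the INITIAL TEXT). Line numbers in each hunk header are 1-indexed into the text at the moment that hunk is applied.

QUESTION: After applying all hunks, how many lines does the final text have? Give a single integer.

Hunk 1: at line 4 remove [his] add [yktjg] -> 8 lines: qchm azv kxv gri pvh yktjg tuh kxm
Hunk 2: at line 4 remove [pvh,yktjg,tuh] add [erc,fbda,gipji] -> 8 lines: qchm azv kxv gri erc fbda gipji kxm
Hunk 3: at line 1 remove [azv,kxv,gri] add [hla,ojlj,ccdg] -> 8 lines: qchm hla ojlj ccdg erc fbda gipji kxm
Hunk 4: at line 4 remove [erc,fbda] add [xyv,elhbx] -> 8 lines: qchm hla ojlj ccdg xyv elhbx gipji kxm
Hunk 5: at line 2 remove [ccdg,xyv,elhbx] add [owvnh] -> 6 lines: qchm hla ojlj owvnh gipji kxm
Final line count: 6

Answer: 6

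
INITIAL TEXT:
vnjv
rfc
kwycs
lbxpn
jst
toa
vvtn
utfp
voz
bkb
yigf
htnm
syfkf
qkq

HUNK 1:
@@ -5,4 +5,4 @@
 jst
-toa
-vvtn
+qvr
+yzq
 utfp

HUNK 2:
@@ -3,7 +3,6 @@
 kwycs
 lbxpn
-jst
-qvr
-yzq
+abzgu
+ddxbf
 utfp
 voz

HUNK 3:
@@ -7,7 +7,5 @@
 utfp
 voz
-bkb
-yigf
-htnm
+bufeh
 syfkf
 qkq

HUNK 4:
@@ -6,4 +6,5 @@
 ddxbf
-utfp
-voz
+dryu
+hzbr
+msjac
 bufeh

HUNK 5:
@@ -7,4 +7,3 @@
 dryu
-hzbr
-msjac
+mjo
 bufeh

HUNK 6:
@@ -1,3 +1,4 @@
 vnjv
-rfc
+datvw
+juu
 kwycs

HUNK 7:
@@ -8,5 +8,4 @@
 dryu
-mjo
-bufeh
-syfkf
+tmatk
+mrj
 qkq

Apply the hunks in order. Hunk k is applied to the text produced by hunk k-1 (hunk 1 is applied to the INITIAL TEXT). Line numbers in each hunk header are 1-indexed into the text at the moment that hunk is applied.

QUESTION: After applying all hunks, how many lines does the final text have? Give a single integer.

Hunk 1: at line 5 remove [toa,vvtn] add [qvr,yzq] -> 14 lines: vnjv rfc kwycs lbxpn jst qvr yzq utfp voz bkb yigf htnm syfkf qkq
Hunk 2: at line 3 remove [jst,qvr,yzq] add [abzgu,ddxbf] -> 13 lines: vnjv rfc kwycs lbxpn abzgu ddxbf utfp voz bkb yigf htnm syfkf qkq
Hunk 3: at line 7 remove [bkb,yigf,htnm] add [bufeh] -> 11 lines: vnjv rfc kwycs lbxpn abzgu ddxbf utfp voz bufeh syfkf qkq
Hunk 4: at line 6 remove [utfp,voz] add [dryu,hzbr,msjac] -> 12 lines: vnjv rfc kwycs lbxpn abzgu ddxbf dryu hzbr msjac bufeh syfkf qkq
Hunk 5: at line 7 remove [hzbr,msjac] add [mjo] -> 11 lines: vnjv rfc kwycs lbxpn abzgu ddxbf dryu mjo bufeh syfkf qkq
Hunk 6: at line 1 remove [rfc] add [datvw,juu] -> 12 lines: vnjv datvw juu kwycs lbxpn abzgu ddxbf dryu mjo bufeh syfkf qkq
Hunk 7: at line 8 remove [mjo,bufeh,syfkf] add [tmatk,mrj] -> 11 lines: vnjv datvw juu kwycs lbxpn abzgu ddxbf dryu tmatk mrj qkq
Final line count: 11

Answer: 11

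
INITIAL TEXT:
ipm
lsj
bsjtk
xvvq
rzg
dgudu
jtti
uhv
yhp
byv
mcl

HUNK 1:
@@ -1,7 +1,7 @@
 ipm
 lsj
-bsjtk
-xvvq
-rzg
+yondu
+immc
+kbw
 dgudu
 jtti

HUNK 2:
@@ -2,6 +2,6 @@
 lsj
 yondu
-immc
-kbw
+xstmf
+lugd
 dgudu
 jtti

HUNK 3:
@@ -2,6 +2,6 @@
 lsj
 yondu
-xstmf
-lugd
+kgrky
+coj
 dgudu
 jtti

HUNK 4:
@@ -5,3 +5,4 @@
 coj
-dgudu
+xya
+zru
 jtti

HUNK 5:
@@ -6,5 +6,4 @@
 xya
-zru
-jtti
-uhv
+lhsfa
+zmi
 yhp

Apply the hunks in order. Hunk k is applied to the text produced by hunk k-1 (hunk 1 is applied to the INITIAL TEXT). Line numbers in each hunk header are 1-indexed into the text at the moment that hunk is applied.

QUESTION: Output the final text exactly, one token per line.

Answer: ipm
lsj
yondu
kgrky
coj
xya
lhsfa
zmi
yhp
byv
mcl

Derivation:
Hunk 1: at line 1 remove [bsjtk,xvvq,rzg] add [yondu,immc,kbw] -> 11 lines: ipm lsj yondu immc kbw dgudu jtti uhv yhp byv mcl
Hunk 2: at line 2 remove [immc,kbw] add [xstmf,lugd] -> 11 lines: ipm lsj yondu xstmf lugd dgudu jtti uhv yhp byv mcl
Hunk 3: at line 2 remove [xstmf,lugd] add [kgrky,coj] -> 11 lines: ipm lsj yondu kgrky coj dgudu jtti uhv yhp byv mcl
Hunk 4: at line 5 remove [dgudu] add [xya,zru] -> 12 lines: ipm lsj yondu kgrky coj xya zru jtti uhv yhp byv mcl
Hunk 5: at line 6 remove [zru,jtti,uhv] add [lhsfa,zmi] -> 11 lines: ipm lsj yondu kgrky coj xya lhsfa zmi yhp byv mcl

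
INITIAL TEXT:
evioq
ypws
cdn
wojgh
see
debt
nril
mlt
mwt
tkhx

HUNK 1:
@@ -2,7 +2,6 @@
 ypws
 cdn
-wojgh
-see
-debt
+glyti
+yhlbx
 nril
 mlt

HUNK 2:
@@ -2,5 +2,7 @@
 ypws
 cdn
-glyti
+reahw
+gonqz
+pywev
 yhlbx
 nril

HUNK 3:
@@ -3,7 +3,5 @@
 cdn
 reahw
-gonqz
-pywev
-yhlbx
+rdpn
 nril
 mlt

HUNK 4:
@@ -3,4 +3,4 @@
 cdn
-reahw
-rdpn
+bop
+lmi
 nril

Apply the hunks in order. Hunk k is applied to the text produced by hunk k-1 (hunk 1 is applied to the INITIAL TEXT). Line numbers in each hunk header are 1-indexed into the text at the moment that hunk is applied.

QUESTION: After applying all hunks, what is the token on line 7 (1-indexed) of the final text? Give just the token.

Hunk 1: at line 2 remove [wojgh,see,debt] add [glyti,yhlbx] -> 9 lines: evioq ypws cdn glyti yhlbx nril mlt mwt tkhx
Hunk 2: at line 2 remove [glyti] add [reahw,gonqz,pywev] -> 11 lines: evioq ypws cdn reahw gonqz pywev yhlbx nril mlt mwt tkhx
Hunk 3: at line 3 remove [gonqz,pywev,yhlbx] add [rdpn] -> 9 lines: evioq ypws cdn reahw rdpn nril mlt mwt tkhx
Hunk 4: at line 3 remove [reahw,rdpn] add [bop,lmi] -> 9 lines: evioq ypws cdn bop lmi nril mlt mwt tkhx
Final line 7: mlt

Answer: mlt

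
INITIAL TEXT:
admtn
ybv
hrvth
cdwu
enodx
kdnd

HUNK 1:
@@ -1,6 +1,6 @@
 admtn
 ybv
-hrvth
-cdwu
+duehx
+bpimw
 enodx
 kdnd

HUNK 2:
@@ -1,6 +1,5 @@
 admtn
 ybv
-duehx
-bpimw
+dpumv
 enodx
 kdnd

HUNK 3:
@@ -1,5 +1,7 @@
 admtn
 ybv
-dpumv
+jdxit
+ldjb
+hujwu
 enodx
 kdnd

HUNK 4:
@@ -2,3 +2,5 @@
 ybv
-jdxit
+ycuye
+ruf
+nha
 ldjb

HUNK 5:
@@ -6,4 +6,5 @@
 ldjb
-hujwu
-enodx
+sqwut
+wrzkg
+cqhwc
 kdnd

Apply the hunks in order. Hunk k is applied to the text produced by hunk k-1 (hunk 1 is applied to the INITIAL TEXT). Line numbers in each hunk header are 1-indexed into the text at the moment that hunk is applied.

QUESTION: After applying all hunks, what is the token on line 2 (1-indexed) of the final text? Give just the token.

Hunk 1: at line 1 remove [hrvth,cdwu] add [duehx,bpimw] -> 6 lines: admtn ybv duehx bpimw enodx kdnd
Hunk 2: at line 1 remove [duehx,bpimw] add [dpumv] -> 5 lines: admtn ybv dpumv enodx kdnd
Hunk 3: at line 1 remove [dpumv] add [jdxit,ldjb,hujwu] -> 7 lines: admtn ybv jdxit ldjb hujwu enodx kdnd
Hunk 4: at line 2 remove [jdxit] add [ycuye,ruf,nha] -> 9 lines: admtn ybv ycuye ruf nha ldjb hujwu enodx kdnd
Hunk 5: at line 6 remove [hujwu,enodx] add [sqwut,wrzkg,cqhwc] -> 10 lines: admtn ybv ycuye ruf nha ldjb sqwut wrzkg cqhwc kdnd
Final line 2: ybv

Answer: ybv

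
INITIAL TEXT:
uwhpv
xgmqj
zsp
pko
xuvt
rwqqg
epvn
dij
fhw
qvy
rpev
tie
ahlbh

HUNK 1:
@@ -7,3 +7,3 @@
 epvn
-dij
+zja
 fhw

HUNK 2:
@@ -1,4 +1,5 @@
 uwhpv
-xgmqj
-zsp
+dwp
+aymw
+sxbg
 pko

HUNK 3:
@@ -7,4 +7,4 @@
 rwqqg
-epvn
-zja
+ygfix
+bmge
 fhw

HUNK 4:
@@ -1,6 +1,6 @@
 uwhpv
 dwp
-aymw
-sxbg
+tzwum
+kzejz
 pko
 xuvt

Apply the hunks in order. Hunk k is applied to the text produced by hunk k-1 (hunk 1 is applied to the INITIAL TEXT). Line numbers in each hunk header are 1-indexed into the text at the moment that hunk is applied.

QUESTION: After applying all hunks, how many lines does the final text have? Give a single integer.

Hunk 1: at line 7 remove [dij] add [zja] -> 13 lines: uwhpv xgmqj zsp pko xuvt rwqqg epvn zja fhw qvy rpev tie ahlbh
Hunk 2: at line 1 remove [xgmqj,zsp] add [dwp,aymw,sxbg] -> 14 lines: uwhpv dwp aymw sxbg pko xuvt rwqqg epvn zja fhw qvy rpev tie ahlbh
Hunk 3: at line 7 remove [epvn,zja] add [ygfix,bmge] -> 14 lines: uwhpv dwp aymw sxbg pko xuvt rwqqg ygfix bmge fhw qvy rpev tie ahlbh
Hunk 4: at line 1 remove [aymw,sxbg] add [tzwum,kzejz] -> 14 lines: uwhpv dwp tzwum kzejz pko xuvt rwqqg ygfix bmge fhw qvy rpev tie ahlbh
Final line count: 14

Answer: 14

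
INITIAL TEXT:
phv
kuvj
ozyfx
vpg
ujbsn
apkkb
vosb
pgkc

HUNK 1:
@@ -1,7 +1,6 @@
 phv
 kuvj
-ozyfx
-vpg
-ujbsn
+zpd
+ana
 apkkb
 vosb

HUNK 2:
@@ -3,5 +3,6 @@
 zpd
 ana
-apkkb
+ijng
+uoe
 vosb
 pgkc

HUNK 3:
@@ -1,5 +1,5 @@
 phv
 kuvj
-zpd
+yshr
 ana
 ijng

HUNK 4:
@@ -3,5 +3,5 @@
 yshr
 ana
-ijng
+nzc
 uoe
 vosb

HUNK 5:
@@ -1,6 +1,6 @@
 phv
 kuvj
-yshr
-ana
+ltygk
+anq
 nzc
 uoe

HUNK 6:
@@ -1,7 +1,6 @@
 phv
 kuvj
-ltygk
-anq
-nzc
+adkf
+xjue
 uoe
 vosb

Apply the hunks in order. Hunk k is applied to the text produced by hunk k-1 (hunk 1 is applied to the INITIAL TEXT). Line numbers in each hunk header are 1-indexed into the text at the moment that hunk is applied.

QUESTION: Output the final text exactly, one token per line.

Answer: phv
kuvj
adkf
xjue
uoe
vosb
pgkc

Derivation:
Hunk 1: at line 1 remove [ozyfx,vpg,ujbsn] add [zpd,ana] -> 7 lines: phv kuvj zpd ana apkkb vosb pgkc
Hunk 2: at line 3 remove [apkkb] add [ijng,uoe] -> 8 lines: phv kuvj zpd ana ijng uoe vosb pgkc
Hunk 3: at line 1 remove [zpd] add [yshr] -> 8 lines: phv kuvj yshr ana ijng uoe vosb pgkc
Hunk 4: at line 3 remove [ijng] add [nzc] -> 8 lines: phv kuvj yshr ana nzc uoe vosb pgkc
Hunk 5: at line 1 remove [yshr,ana] add [ltygk,anq] -> 8 lines: phv kuvj ltygk anq nzc uoe vosb pgkc
Hunk 6: at line 1 remove [ltygk,anq,nzc] add [adkf,xjue] -> 7 lines: phv kuvj adkf xjue uoe vosb pgkc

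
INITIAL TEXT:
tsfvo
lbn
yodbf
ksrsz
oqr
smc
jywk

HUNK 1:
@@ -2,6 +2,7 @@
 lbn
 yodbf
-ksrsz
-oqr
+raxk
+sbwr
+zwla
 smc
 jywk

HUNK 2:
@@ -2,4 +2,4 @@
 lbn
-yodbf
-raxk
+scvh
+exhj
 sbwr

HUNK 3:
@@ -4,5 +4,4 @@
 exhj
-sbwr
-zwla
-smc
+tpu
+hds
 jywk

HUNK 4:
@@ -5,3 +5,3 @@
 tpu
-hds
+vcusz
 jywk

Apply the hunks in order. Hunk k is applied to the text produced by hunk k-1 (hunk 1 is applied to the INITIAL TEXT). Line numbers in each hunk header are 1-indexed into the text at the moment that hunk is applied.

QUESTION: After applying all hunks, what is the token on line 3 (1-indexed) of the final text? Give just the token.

Hunk 1: at line 2 remove [ksrsz,oqr] add [raxk,sbwr,zwla] -> 8 lines: tsfvo lbn yodbf raxk sbwr zwla smc jywk
Hunk 2: at line 2 remove [yodbf,raxk] add [scvh,exhj] -> 8 lines: tsfvo lbn scvh exhj sbwr zwla smc jywk
Hunk 3: at line 4 remove [sbwr,zwla,smc] add [tpu,hds] -> 7 lines: tsfvo lbn scvh exhj tpu hds jywk
Hunk 4: at line 5 remove [hds] add [vcusz] -> 7 lines: tsfvo lbn scvh exhj tpu vcusz jywk
Final line 3: scvh

Answer: scvh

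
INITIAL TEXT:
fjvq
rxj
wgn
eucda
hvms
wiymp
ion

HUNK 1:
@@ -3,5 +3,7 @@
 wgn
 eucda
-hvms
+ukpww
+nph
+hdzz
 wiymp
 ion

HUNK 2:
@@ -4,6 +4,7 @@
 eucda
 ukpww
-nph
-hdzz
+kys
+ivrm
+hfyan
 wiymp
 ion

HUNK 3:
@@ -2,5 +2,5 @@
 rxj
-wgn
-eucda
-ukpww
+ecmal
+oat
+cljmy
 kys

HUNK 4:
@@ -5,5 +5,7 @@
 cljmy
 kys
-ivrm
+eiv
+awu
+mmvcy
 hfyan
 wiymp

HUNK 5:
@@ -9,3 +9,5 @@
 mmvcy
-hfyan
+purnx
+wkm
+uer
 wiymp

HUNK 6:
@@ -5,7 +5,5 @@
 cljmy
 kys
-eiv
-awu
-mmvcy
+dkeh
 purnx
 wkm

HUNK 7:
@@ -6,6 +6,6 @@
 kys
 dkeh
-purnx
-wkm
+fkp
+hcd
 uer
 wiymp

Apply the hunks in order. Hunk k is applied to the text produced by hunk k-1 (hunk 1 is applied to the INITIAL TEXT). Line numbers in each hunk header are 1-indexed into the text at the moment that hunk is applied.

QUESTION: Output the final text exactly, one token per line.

Hunk 1: at line 3 remove [hvms] add [ukpww,nph,hdzz] -> 9 lines: fjvq rxj wgn eucda ukpww nph hdzz wiymp ion
Hunk 2: at line 4 remove [nph,hdzz] add [kys,ivrm,hfyan] -> 10 lines: fjvq rxj wgn eucda ukpww kys ivrm hfyan wiymp ion
Hunk 3: at line 2 remove [wgn,eucda,ukpww] add [ecmal,oat,cljmy] -> 10 lines: fjvq rxj ecmal oat cljmy kys ivrm hfyan wiymp ion
Hunk 4: at line 5 remove [ivrm] add [eiv,awu,mmvcy] -> 12 lines: fjvq rxj ecmal oat cljmy kys eiv awu mmvcy hfyan wiymp ion
Hunk 5: at line 9 remove [hfyan] add [purnx,wkm,uer] -> 14 lines: fjvq rxj ecmal oat cljmy kys eiv awu mmvcy purnx wkm uer wiymp ion
Hunk 6: at line 5 remove [eiv,awu,mmvcy] add [dkeh] -> 12 lines: fjvq rxj ecmal oat cljmy kys dkeh purnx wkm uer wiymp ion
Hunk 7: at line 6 remove [purnx,wkm] add [fkp,hcd] -> 12 lines: fjvq rxj ecmal oat cljmy kys dkeh fkp hcd uer wiymp ion

Answer: fjvq
rxj
ecmal
oat
cljmy
kys
dkeh
fkp
hcd
uer
wiymp
ion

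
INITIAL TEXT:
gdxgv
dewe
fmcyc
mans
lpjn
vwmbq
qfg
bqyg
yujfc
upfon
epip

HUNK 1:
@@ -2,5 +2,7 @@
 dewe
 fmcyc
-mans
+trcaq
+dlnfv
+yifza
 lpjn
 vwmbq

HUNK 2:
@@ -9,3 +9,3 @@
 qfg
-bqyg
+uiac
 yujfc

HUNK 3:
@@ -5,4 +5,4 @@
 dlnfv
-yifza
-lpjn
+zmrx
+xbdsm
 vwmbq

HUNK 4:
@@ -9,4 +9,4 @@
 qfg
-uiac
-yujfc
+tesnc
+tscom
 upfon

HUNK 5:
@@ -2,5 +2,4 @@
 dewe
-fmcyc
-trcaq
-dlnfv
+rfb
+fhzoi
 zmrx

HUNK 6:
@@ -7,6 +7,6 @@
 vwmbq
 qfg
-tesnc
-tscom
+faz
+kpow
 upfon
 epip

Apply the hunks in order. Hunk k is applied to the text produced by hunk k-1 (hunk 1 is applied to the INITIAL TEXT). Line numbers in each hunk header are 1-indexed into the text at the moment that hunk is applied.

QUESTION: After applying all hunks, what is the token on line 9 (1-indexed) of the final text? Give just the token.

Hunk 1: at line 2 remove [mans] add [trcaq,dlnfv,yifza] -> 13 lines: gdxgv dewe fmcyc trcaq dlnfv yifza lpjn vwmbq qfg bqyg yujfc upfon epip
Hunk 2: at line 9 remove [bqyg] add [uiac] -> 13 lines: gdxgv dewe fmcyc trcaq dlnfv yifza lpjn vwmbq qfg uiac yujfc upfon epip
Hunk 3: at line 5 remove [yifza,lpjn] add [zmrx,xbdsm] -> 13 lines: gdxgv dewe fmcyc trcaq dlnfv zmrx xbdsm vwmbq qfg uiac yujfc upfon epip
Hunk 4: at line 9 remove [uiac,yujfc] add [tesnc,tscom] -> 13 lines: gdxgv dewe fmcyc trcaq dlnfv zmrx xbdsm vwmbq qfg tesnc tscom upfon epip
Hunk 5: at line 2 remove [fmcyc,trcaq,dlnfv] add [rfb,fhzoi] -> 12 lines: gdxgv dewe rfb fhzoi zmrx xbdsm vwmbq qfg tesnc tscom upfon epip
Hunk 6: at line 7 remove [tesnc,tscom] add [faz,kpow] -> 12 lines: gdxgv dewe rfb fhzoi zmrx xbdsm vwmbq qfg faz kpow upfon epip
Final line 9: faz

Answer: faz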